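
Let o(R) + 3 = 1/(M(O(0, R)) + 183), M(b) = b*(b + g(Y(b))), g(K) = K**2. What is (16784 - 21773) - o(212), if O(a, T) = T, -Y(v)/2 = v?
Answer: -190253988055/38157639 ≈ -4986.0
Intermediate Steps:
Y(v) = -2*v
M(b) = b*(b + 4*b**2) (M(b) = b*(b + (-2*b)**2) = b*(b + 4*b**2))
o(R) = -3 + 1/(183 + R**2*(1 + 4*R)) (o(R) = -3 + 1/(R**2*(1 + 4*R) + 183) = -3 + 1/(183 + R**2*(1 + 4*R)))
(16784 - 21773) - o(212) = (16784 - 21773) - (-548 + 212**2*(-3 - 12*212))/(183 + 212**2*(1 + 4*212)) = -4989 - (-548 + 44944*(-3 - 2544))/(183 + 44944*(1 + 848)) = -4989 - (-548 + 44944*(-2547))/(183 + 44944*849) = -4989 - (-548 - 114472368)/(183 + 38157456) = -4989 - (-114472916)/38157639 = -4989 - 1*(-114472916/38157639) = -4989 + 114472916/38157639 = -190253988055/38157639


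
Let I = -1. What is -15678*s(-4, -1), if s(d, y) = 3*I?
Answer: 47034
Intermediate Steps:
s(d, y) = -3 (s(d, y) = 3*(-1) = -3)
-15678*s(-4, -1) = -15678*(-3) = 47034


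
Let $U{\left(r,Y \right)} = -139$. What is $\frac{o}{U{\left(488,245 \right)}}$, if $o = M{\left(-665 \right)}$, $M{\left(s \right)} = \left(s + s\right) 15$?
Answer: $\frac{19950}{139} \approx 143.53$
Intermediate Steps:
$M{\left(s \right)} = 30 s$ ($M{\left(s \right)} = 2 s 15 = 30 s$)
$o = -19950$ ($o = 30 \left(-665\right) = -19950$)
$\frac{o}{U{\left(488,245 \right)}} = - \frac{19950}{-139} = \left(-19950\right) \left(- \frac{1}{139}\right) = \frac{19950}{139}$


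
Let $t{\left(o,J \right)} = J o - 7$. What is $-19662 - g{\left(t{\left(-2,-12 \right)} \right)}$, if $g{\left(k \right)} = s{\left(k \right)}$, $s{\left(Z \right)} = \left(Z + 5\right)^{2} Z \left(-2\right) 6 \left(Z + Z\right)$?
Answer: $3337362$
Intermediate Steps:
$s{\left(Z \right)} = - 24 Z^{2} \left(5 + Z\right)^{2}$ ($s{\left(Z \right)} = \left(5 + Z\right)^{2} \left(- 2 Z\right) 6 \cdot 2 Z = - 2 Z \left(5 + Z\right)^{2} \cdot 12 Z = - 24 Z^{2} \left(5 + Z\right)^{2}$)
$t{\left(o,J \right)} = -7 + J o$
$g{\left(k \right)} = - 24 k^{2} \left(5 + k\right)^{2}$
$-19662 - g{\left(t{\left(-2,-12 \right)} \right)} = -19662 - - 24 \left(-7 - -24\right)^{2} \left(5 - -17\right)^{2} = -19662 - - 24 \left(-7 + 24\right)^{2} \left(5 + \left(-7 + 24\right)\right)^{2} = -19662 - - 24 \cdot 17^{2} \left(5 + 17\right)^{2} = -19662 - \left(-24\right) 289 \cdot 22^{2} = -19662 - \left(-24\right) 289 \cdot 484 = -19662 - -3357024 = -19662 + 3357024 = 3337362$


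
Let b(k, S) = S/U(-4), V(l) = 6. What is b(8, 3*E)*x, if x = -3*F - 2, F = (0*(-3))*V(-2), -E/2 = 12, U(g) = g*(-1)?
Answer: 36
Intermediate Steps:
U(g) = -g
E = -24 (E = -2*12 = -24)
b(k, S) = S/4 (b(k, S) = S/((-1*(-4))) = S/4)
F = 0 (F = (0*(-3))*6 = 0*6 = 0)
x = -2 (x = -3*0 - 2 = 0 - 2 = -2)
b(8, 3*E)*x = ((3*(-24))/4)*(-2) = ((¼)*(-72))*(-2) = -18*(-2) = 36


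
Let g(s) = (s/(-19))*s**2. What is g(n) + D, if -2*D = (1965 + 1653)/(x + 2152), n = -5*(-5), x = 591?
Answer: -42893746/52117 ≈ -823.03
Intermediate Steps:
n = 25
g(s) = -s**3/19 (g(s) = (s*(-1/19))*s**2 = (-s/19)*s**2 = -s**3/19)
D = -1809/2743 (D = -(1965 + 1653)/(2*(591 + 2152)) = -1809/2743 ≈ -0.65950)
g(n) + D = -1/19*25**3 - 1809/2743 = -1/19*15625 - 1809/2743 = -15625/19 - 1809/2743 = -42893746/52117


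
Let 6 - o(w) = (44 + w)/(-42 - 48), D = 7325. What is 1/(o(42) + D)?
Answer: 45/329938 ≈ 0.00013639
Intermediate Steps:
o(w) = 292/45 + w/90 (o(w) = 6 - (44 + w)/(-42 - 48) = 6 - (44 + w)/(-90) = 6 - (44 + w)*(-1)/90 = 6 - (-22/45 - w/90) = 6 + (22/45 + w/90) = 292/45 + w/90)
1/(o(42) + D) = 1/((292/45 + (1/90)*42) + 7325) = 1/((292/45 + 7/15) + 7325) = 1/(313/45 + 7325) = 1/(329938/45) = 45/329938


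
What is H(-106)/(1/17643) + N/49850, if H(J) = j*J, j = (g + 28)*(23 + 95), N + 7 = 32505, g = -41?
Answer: 71505397638349/24925 ≈ 2.8688e+9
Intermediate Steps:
N = 32498 (N = -7 + 32505 = 32498)
j = -1534 (j = (-41 + 28)*(23 + 95) = -13*118 = -1534)
H(J) = -1534*J
H(-106)/(1/17643) + N/49850 = (-1534*(-106))/(1/17643) + 32498/49850 = 162604/(1/17643) + 32498*(1/49850) = 162604*17643 + 16249/24925 = 2868822372 + 16249/24925 = 71505397638349/24925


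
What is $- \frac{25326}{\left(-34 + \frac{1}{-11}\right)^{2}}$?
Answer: $- \frac{340494}{15625} \approx -21.792$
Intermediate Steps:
$- \frac{25326}{\left(-34 + \frac{1}{-11}\right)^{2}} = - \frac{25326}{\left(-34 - \frac{1}{11}\right)^{2}} = - \frac{25326}{\left(- \frac{375}{11}\right)^{2}} = - \frac{25326}{\frac{140625}{121}} = \left(-25326\right) \frac{121}{140625} = - \frac{340494}{15625}$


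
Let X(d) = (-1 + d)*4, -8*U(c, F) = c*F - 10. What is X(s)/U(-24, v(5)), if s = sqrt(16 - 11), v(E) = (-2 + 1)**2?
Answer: -16/17 + 16*sqrt(5)/17 ≈ 1.1634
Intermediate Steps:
v(E) = 1 (v(E) = (-1)**2 = 1)
U(c, F) = 5/4 - F*c/8 (U(c, F) = -(c*F - 10)/8 = -(F*c - 10)/8 = -(-10 + F*c)/8 = 5/4 - F*c/8)
s = sqrt(5) ≈ 2.2361
X(d) = -4 + 4*d
X(s)/U(-24, v(5)) = (-4 + 4*sqrt(5))/(5/4 - 1/8*1*(-24)) = (-4 + 4*sqrt(5))/(5/4 + 3) = (-4 + 4*sqrt(5))/(17/4) = (-4 + 4*sqrt(5))*(4/17) = -16/17 + 16*sqrt(5)/17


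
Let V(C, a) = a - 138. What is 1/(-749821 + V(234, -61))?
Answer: -1/750020 ≈ -1.3333e-6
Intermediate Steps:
V(C, a) = -138 + a
1/(-749821 + V(234, -61)) = 1/(-749821 + (-138 - 61)) = 1/(-749821 - 199) = 1/(-750020) = -1/750020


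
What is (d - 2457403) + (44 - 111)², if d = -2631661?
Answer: -5084575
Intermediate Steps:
(d - 2457403) + (44 - 111)² = (-2631661 - 2457403) + (44 - 111)² = -5089064 + (-67)² = -5089064 + 4489 = -5084575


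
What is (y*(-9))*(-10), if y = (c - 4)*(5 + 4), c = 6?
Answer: 1620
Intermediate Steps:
y = 18 (y = (6 - 4)*(5 + 4) = 2*9 = 18)
(y*(-9))*(-10) = (18*(-9))*(-10) = -162*(-10) = 1620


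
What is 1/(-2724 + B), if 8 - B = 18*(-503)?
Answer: 1/6338 ≈ 0.00015778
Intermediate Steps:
B = 9062 (B = 8 - 18*(-503) = 8 - 1*(-9054) = 8 + 9054 = 9062)
1/(-2724 + B) = 1/(-2724 + 9062) = 1/6338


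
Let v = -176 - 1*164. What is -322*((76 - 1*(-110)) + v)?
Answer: 49588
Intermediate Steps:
v = -340 (v = -176 - 164 = -340)
-322*((76 - 1*(-110)) + v) = -322*((76 - 1*(-110)) - 340) = -322*((76 + 110) - 340) = -322*(186 - 340) = -322*(-154) = 49588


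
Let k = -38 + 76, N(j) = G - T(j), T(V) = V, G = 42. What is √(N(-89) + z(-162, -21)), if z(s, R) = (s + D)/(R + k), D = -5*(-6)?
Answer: √35615/17 ≈ 11.101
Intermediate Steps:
D = 30
N(j) = 42 - j
k = 38
z(s, R) = (30 + s)/(38 + R) (z(s, R) = (s + 30)/(R + 38) = (30 + s)/(38 + R))
√(N(-89) + z(-162, -21)) = √((42 - 1*(-89)) + (30 - 162)/(38 - 21)) = √((42 + 89) - 132/17) = √(131 + (1/17)*(-132)) = √(131 - 132/17) = √(2095/17) = √35615/17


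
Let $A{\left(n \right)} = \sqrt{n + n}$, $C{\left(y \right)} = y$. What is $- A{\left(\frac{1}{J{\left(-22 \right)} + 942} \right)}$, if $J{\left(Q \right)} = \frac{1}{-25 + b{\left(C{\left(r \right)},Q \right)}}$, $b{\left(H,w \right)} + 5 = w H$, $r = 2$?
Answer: $- \frac{2 \sqrt{2579159}}{69707} \approx -0.046078$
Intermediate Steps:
$b{\left(H,w \right)} = -5 + H w$ ($b{\left(H,w \right)} = -5 + w H = -5 + H w$)
$J{\left(Q \right)} = \frac{1}{-30 + 2 Q}$ ($J{\left(Q \right)} = \frac{1}{-25 + \left(-5 + 2 Q\right)} = \frac{1}{-30 + 2 Q}$)
$A{\left(n \right)} = \sqrt{2} \sqrt{n}$ ($A{\left(n \right)} = \sqrt{2 n} = \sqrt{2} \sqrt{n}$)
$- A{\left(\frac{1}{J{\left(-22 \right)} + 942} \right)} = - \sqrt{2} \sqrt{\frac{1}{\frac{1}{2 \left(-15 - 22\right)} + 942}} = - \sqrt{2} \sqrt{\frac{1}{\frac{1}{2 \left(-37\right)} + 942}} = - \sqrt{2} \sqrt{\frac{1}{\frac{1}{2} \left(- \frac{1}{37}\right) + 942}} = - \sqrt{2} \sqrt{\frac{1}{- \frac{1}{74} + 942}} = - \sqrt{2} \sqrt{\frac{1}{\frac{69707}{74}}} = - \sqrt{2} \sqrt{\frac{74}{69707}} = - \sqrt{2} \frac{\sqrt{5158318}}{69707} = - \frac{2 \sqrt{2579159}}{69707}$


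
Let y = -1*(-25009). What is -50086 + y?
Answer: -25077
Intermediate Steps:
y = 25009
-50086 + y = -50086 + 25009 = -25077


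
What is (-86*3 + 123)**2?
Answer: 18225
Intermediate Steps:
(-86*3 + 123)**2 = (-258 + 123)**2 = (-135)**2 = 18225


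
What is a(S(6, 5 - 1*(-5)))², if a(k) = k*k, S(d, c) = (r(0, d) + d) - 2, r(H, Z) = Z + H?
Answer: 10000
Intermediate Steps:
r(H, Z) = H + Z
S(d, c) = -2 + 2*d (S(d, c) = ((0 + d) + d) - 2 = (d + d) - 2 = 2*d - 2 = -2 + 2*d)
a(k) = k²
a(S(6, 5 - 1*(-5)))² = ((-2 + 2*6)²)² = ((-2 + 12)²)² = (10²)² = 100² = 10000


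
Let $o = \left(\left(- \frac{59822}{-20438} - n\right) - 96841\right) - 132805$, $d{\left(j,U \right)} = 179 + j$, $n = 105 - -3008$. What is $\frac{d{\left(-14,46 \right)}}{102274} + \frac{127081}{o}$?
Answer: $- \frac{33106181194834}{60815554505235} \approx -0.54437$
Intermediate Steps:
$n = 3113$ ($n = 105 + 3008 = 3113$)
$o = - \frac{2378534310}{10219}$ ($o = \left(\left(- \frac{59822}{-20438} - 3113\right) - 96841\right) - 132805 = \left(\left(\left(-59822\right) \left(- \frac{1}{20438}\right) - 3113\right) - 96841\right) - 132805 = \left(\left(\frac{29911}{10219} - 3113\right) - 96841\right) - 132805 = \left(- \frac{31781836}{10219} - 96841\right) - 132805 = - \frac{1021400015}{10219} - 132805 = - \frac{2378534310}{10219} \approx -2.3276 \cdot 10^{5}$)
$\frac{d{\left(-14,46 \right)}}{102274} + \frac{127081}{o} = \frac{179 - 14}{102274} + \frac{127081}{- \frac{2378534310}{10219}} = 165 \cdot \frac{1}{102274} + 127081 \left(- \frac{10219}{2378534310}\right) = \frac{165}{102274} - \frac{1298640739}{2378534310} = - \frac{33106181194834}{60815554505235}$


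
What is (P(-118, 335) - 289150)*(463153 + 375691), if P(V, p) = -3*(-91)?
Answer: -242322738188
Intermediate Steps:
P(V, p) = 273
(P(-118, 335) - 289150)*(463153 + 375691) = (273 - 289150)*(463153 + 375691) = -288877*838844 = -242322738188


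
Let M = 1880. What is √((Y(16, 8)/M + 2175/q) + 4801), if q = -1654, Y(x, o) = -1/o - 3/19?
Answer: 3*√465376161223522805/29540440 ≈ 69.280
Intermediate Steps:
Y(x, o) = -3/19 - 1/o (Y(x, o) = -1/o - 3*1/19 = -1/o - 3/19 = -3/19 - 1/o)
√((Y(16, 8)/M + 2175/q) + 4801) = √(((-3/19 - 1/8)/1880 + 2175/(-1654)) + 4801) = √(((-3/19 - 1*⅛)*(1/1880) + 2175*(-1/1654)) + 4801) = √(((-3/19 - ⅛)*(1/1880) - 2175/1654) + 4801) = √((-43/152*1/1880 - 2175/1654) + 4801) = √((-43/285760 - 2175/1654) + 4801) = √(-310799561/236323520 + 4801) = √(1134278419959/236323520) = 3*√465376161223522805/29540440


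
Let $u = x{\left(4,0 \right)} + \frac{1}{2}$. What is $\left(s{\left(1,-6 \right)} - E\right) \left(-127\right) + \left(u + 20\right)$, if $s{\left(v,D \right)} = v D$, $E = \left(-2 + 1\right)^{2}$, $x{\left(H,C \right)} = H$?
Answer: $\frac{1827}{2} \approx 913.5$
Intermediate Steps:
$E = 1$ ($E = \left(-1\right)^{2} = 1$)
$s{\left(v,D \right)} = D v$
$u = \frac{9}{2}$ ($u = 4 + \frac{1}{2} = \frac{9}{2} \approx 4.5$)
$\left(s{\left(1,-6 \right)} - E\right) \left(-127\right) + \left(u + 20\right) = \left(\left(-6\right) 1 - 1\right) \left(-127\right) + \left(\frac{9}{2} + 20\right) = \left(-6 - 1\right) \left(-127\right) + \frac{49}{2} = \left(-7\right) \left(-127\right) + \frac{49}{2} = 889 + \frac{49}{2} = \frac{1827}{2}$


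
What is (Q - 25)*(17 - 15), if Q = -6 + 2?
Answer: -58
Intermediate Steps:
Q = -4
(Q - 25)*(17 - 15) = (-4 - 25)*(17 - 15) = -29*2 = -58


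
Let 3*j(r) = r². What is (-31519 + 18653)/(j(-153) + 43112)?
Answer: -12866/50915 ≈ -0.25270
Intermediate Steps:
j(r) = r²/3
(-31519 + 18653)/(j(-153) + 43112) = (-31519 + 18653)/((⅓)*(-153)² + 43112) = -12866/((⅓)*23409 + 43112) = -12866/(7803 + 43112) = -12866/50915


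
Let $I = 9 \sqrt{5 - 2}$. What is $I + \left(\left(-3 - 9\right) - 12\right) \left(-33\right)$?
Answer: $792 + 9 \sqrt{3} \approx 807.59$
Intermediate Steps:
$I = 9 \sqrt{3} \approx 15.588$
$I + \left(\left(-3 - 9\right) - 12\right) \left(-33\right) = 9 \sqrt{3} + \left(\left(-3 - 9\right) - 12\right) \left(-33\right) = 9 \sqrt{3} + \left(-12 - 12\right) \left(-33\right) = 9 \sqrt{3} - -792 = 9 \sqrt{3} + 792 = 792 + 9 \sqrt{3}$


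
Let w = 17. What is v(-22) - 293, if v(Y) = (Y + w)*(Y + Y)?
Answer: -73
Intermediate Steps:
v(Y) = 2*Y*(17 + Y) (v(Y) = (Y + 17)*(Y + Y) = (17 + Y)*(2*Y) = 2*Y*(17 + Y))
v(-22) - 293 = 2*(-22)*(17 - 22) - 293 = 2*(-22)*(-5) - 293 = 220 - 293 = -73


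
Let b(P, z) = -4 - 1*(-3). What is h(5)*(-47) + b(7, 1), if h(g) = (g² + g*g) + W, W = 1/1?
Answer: -2398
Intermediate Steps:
b(P, z) = -1 (b(P, z) = -4 + 3 = -1)
W = 1
h(g) = 1 + 2*g² (h(g) = (g² + g*g) + 1 = (g² + g²) + 1 = 2*g² + 1 = 1 + 2*g²)
h(5)*(-47) + b(7, 1) = (1 + 2*5²)*(-47) - 1 = (1 + 2*25)*(-47) - 1 = (1 + 50)*(-47) - 1 = 51*(-47) - 1 = -2397 - 1 = -2398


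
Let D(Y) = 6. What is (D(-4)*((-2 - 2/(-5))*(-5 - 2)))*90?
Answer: 6048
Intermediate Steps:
(D(-4)*((-2 - 2/(-5))*(-5 - 2)))*90 = (6*((-2 - 2/(-5))*(-5 - 2)))*90 = (6*((-2 - 2*(-⅕))*(-7)))*90 = (6*((-2 + ⅖)*(-7)))*90 = (6*(-8/5*(-7)))*90 = (6*(56/5))*90 = (336/5)*90 = 6048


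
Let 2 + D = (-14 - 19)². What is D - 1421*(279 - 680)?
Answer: 570908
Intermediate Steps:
D = 1087 (D = -2 + (-14 - 19)² = -2 + (-33)² = -2 + 1089 = 1087)
D - 1421*(279 - 680) = 1087 - 1421*(279 - 680) = 1087 - 1421*(-401) = 1087 + 569821 = 570908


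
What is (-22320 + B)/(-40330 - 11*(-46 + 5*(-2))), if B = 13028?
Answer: 4646/19857 ≈ 0.23397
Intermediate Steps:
(-22320 + B)/(-40330 - 11*(-46 + 5*(-2))) = (-22320 + 13028)/(-40330 - 11*(-46 + 5*(-2))) = -9292/(-40330 - 11*(-46 - 10)) = -9292/(-40330 - 11*(-56)) = -9292/(-40330 + 616) = -9292/(-39714) = -9292*(-1/39714) = 4646/19857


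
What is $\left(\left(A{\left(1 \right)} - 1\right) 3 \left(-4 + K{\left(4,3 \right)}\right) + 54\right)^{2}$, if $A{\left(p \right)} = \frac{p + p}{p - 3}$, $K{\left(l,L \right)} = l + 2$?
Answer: $1764$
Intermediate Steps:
$K{\left(l,L \right)} = 2 + l$
$A{\left(p \right)} = \frac{2 p}{-3 + p}$
$\left(\left(A{\left(1 \right)} - 1\right) 3 \left(-4 + K{\left(4,3 \right)}\right) + 54\right)^{2} = \left(\left(2 \cdot 1 \frac{1}{-3 + 1} - 1\right) 3 \left(-4 + \left(2 + 4\right)\right) + 54\right)^{2} = \left(\left(2 \cdot 1 \frac{1}{-2} - 1\right) 3 \left(-4 + 6\right) + 54\right)^{2} = \left(\left(2 \cdot 1 \left(- \frac{1}{2}\right) - 1\right) 3 \cdot 2 + 54\right)^{2} = \left(\left(-1 - 1\right) 6 + 54\right)^{2} = \left(\left(-2\right) 6 + 54\right)^{2} = \left(-12 + 54\right)^{2} = 42^{2} = 1764$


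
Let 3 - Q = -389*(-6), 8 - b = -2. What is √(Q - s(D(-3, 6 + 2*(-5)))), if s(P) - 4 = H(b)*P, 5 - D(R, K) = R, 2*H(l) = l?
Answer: 5*I*√95 ≈ 48.734*I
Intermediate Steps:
b = 10 (b = 8 - 1*(-2) = 8 + 2 = 10)
H(l) = l/2
D(R, K) = 5 - R
s(P) = 4 + 5*P (s(P) = 4 + ((½)*10)*P = 4 + 5*P)
Q = -2331 (Q = 3 - (-389)*(-6) = 3 - 1*2334 = 3 - 2334 = -2331)
√(Q - s(D(-3, 6 + 2*(-5)))) = √(-2331 - (4 + 5*(5 - 1*(-3)))) = √(-2331 - (4 + 5*(5 + 3))) = √(-2331 - (4 + 5*8)) = √(-2331 - (4 + 40)) = √(-2331 - 1*44) = √(-2331 - 44) = √(-2375) = 5*I*√95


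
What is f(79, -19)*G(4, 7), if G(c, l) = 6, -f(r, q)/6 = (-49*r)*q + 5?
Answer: -2647944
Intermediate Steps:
f(r, q) = -30 + 294*q*r (f(r, q) = -6*((-49*r)*q + 5) = -6*(-49*q*r + 5) = -6*(5 - 49*q*r) = -30 + 294*q*r)
f(79, -19)*G(4, 7) = (-30 + 294*(-19)*79)*6 = (-30 - 441294)*6 = -441324*6 = -2647944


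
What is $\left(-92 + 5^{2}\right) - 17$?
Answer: $-84$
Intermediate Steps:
$\left(-92 + 5^{2}\right) - 17 = \left(-92 + 25\right) - 17 = -67 - 17 = -84$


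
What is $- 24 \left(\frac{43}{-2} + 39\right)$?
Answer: $-420$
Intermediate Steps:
$- 24 \left(\frac{43}{-2} + 39\right) = - 24 \left(43 \left(- \frac{1}{2}\right) + 39\right) = - 24 \left(- \frac{43}{2} + 39\right) = \left(-24\right) \frac{35}{2} = -420$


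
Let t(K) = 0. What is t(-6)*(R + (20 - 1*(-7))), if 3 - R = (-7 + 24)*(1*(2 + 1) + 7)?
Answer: 0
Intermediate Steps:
R = -167 (R = 3 - (-7 + 24)*(1*(2 + 1) + 7) = 3 - 17*(1*3 + 7) = 3 - 17*(3 + 7) = 3 - 17*10 = 3 - 1*170 = 3 - 170 = -167)
t(-6)*(R + (20 - 1*(-7))) = 0*(-167 + (20 - 1*(-7))) = 0*(-167 + (20 + 7)) = 0*(-167 + 27) = 0*(-140) = 0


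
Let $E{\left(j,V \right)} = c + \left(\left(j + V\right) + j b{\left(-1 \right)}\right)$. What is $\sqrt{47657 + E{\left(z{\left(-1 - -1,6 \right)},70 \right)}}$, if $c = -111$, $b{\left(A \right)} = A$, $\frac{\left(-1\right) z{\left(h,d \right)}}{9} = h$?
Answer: $16 \sqrt{186} \approx 218.21$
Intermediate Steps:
$z{\left(h,d \right)} = - 9 h$
$E{\left(j,V \right)} = -111 + V$ ($E{\left(j,V \right)} = -111 + \left(\left(j + V\right) + j \left(-1\right)\right) = -111 + \left(\left(V + j\right) - j\right) = -111 + V$)
$\sqrt{47657 + E{\left(z{\left(-1 - -1,6 \right)},70 \right)}} = \sqrt{47657 + \left(-111 + 70\right)} = \sqrt{47657 - 41} = \sqrt{47616} = 16 \sqrt{186}$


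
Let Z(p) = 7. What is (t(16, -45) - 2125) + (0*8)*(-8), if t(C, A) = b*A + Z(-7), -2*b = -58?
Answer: -3423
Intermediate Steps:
b = 29 (b = -1/2*(-58) = 29)
t(C, A) = 7 + 29*A (t(C, A) = 29*A + 7 = 7 + 29*A)
(t(16, -45) - 2125) + (0*8)*(-8) = ((7 + 29*(-45)) - 2125) + (0*8)*(-8) = ((7 - 1305) - 2125) + 0*(-8) = (-1298 - 2125) + 0 = -3423 + 0 = -3423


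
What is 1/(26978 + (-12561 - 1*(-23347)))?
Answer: 1/37764 ≈ 2.6480e-5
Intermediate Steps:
1/(26978 + (-12561 - 1*(-23347))) = 1/(26978 + (-12561 + 23347)) = 1/(26978 + 10786) = 1/37764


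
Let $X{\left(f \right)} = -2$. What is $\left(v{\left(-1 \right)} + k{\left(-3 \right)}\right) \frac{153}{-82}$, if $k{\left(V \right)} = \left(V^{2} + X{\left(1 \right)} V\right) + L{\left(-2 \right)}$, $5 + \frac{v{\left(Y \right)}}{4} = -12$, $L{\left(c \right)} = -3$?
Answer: $\frac{4284}{41} \approx 104.49$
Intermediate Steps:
$v{\left(Y \right)} = -68$ ($v{\left(Y \right)} = -20 + 4 \left(-12\right) = -20 - 48 = -68$)
$k{\left(V \right)} = -3 + V^{2} - 2 V$ ($k{\left(V \right)} = \left(V^{2} - 2 V\right) - 3 = -3 + V^{2} - 2 V$)
$\left(v{\left(-1 \right)} + k{\left(-3 \right)}\right) \frac{153}{-82} = \left(-68 - \left(-3 - 9\right)\right) \frac{153}{-82} = \left(-68 + \left(-3 + 9 + 6\right)\right) 153 \left(- \frac{1}{82}\right) = \left(-68 + 12\right) \left(- \frac{153}{82}\right) = \left(-56\right) \left(- \frac{153}{82}\right) = \frac{4284}{41}$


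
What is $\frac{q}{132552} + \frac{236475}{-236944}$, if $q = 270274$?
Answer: $\frac{4086821057}{3925925136} \approx 1.041$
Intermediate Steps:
$\frac{q}{132552} + \frac{236475}{-236944} = \frac{270274}{132552} + \frac{236475}{-236944} = 270274 \cdot \frac{1}{132552} + 236475 \left(- \frac{1}{236944}\right) = \frac{135137}{66276} - \frac{236475}{236944} = \frac{4086821057}{3925925136}$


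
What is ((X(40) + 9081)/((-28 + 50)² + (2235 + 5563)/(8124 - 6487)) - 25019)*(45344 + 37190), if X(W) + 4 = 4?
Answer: -275154413490113/133351 ≈ -2.0634e+9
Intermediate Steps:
X(W) = 0 (X(W) = -4 + 4 = 0)
((X(40) + 9081)/((-28 + 50)² + (2235 + 5563)/(8124 - 6487)) - 25019)*(45344 + 37190) = ((0 + 9081)/((-28 + 50)² + (2235 + 5563)/(8124 - 6487)) - 25019)*(45344 + 37190) = (9081/(22² + 7798/1637) - 25019)*82534 = (9081/(484 + 7798*(1/1637)) - 25019)*82534 = (9081/(484 + 7798/1637) - 25019)*82534 = (9081/(800106/1637) - 25019)*82534 = (9081*(1637/800106) - 25019)*82534 = (4955199/266702 - 25019)*82534 = -6667662139/266702*82534 = -275154413490113/133351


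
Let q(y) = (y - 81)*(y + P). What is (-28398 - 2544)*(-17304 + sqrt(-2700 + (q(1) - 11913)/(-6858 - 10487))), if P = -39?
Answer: 535420368 - 30942*I*sqrt(812138465315)/17345 ≈ 5.3542e+8 - 1.6076e+6*I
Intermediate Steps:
q(y) = (-81 + y)*(-39 + y) (q(y) = (y - 81)*(y - 39) = (-81 + y)*(-39 + y))
(-28398 - 2544)*(-17304 + sqrt(-2700 + (q(1) - 11913)/(-6858 - 10487))) = (-28398 - 2544)*(-17304 + sqrt(-2700 + ((3159 + 1**2 - 120*1) - 11913)/(-6858 - 10487))) = -30942*(-17304 + sqrt(-2700 + ((3159 + 1 - 120) - 11913)/(-17345))) = -30942*(-17304 + sqrt(-2700 + (3040 - 11913)*(-1/17345))) = -30942*(-17304 + sqrt(-2700 - 8873*(-1/17345))) = -30942*(-17304 + sqrt(-2700 + 8873/17345)) = -30942*(-17304 + sqrt(-46822627/17345)) = -30942*(-17304 + I*sqrt(812138465315)/17345) = 535420368 - 30942*I*sqrt(812138465315)/17345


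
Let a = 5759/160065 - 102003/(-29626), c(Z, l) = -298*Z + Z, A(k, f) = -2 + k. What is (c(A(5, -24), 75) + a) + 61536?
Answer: 287600284396379/4742085690 ≈ 60649.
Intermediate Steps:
c(Z, l) = -297*Z
a = 16497726329/4742085690 (a = 5759*(1/160065) - 102003*(-1/29626) = 5759/160065 + 102003/29626 = 16497726329/4742085690 ≈ 3.4790)
(c(A(5, -24), 75) + a) + 61536 = (-297*(-2 + 5) + 16497726329/4742085690) + 61536 = (-297*3 + 16497726329/4742085690) + 61536 = (-891 + 16497726329/4742085690) + 61536 = -4208700623461/4742085690 + 61536 = 287600284396379/4742085690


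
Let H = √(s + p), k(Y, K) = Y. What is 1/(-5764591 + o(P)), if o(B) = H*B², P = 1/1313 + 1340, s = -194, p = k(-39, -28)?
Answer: -17132762859952963951/2331487193112568941863821914 - 5336653365605571529*I*√233/2331487193112568941863821914 ≈ -7.3484e-9 - 3.4939e-8*I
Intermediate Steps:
p = -39
P = 1759421/1313 (P = 1/1313 + 1340 = 1759421/1313 ≈ 1340.0)
H = I*√233 (H = √(-194 - 39) = √(-233) = I*√233 ≈ 15.264*I)
o(B) = I*√233*B² (o(B) = (I*√233)*B² = I*√233*B²)
1/(-5764591 + o(P)) = 1/(-5764591 + I*√233*(1759421/1313)²) = 1/(-5764591 + I*√233*(3095562255241/1723969)) = 1/(-5764591 + 3095562255241*I*√233/1723969)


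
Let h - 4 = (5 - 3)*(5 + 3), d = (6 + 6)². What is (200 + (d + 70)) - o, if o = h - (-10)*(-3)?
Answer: 424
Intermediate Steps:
d = 144 (d = 12² = 144)
h = 20 (h = 4 + (5 - 3)*(5 + 3) = 4 + 2*8 = 4 + 16 = 20)
o = -10 (o = 20 - (-10)*(-3) = 20 - 5*6 = 20 - 30 = -10)
(200 + (d + 70)) - o = (200 + (144 + 70)) - 1*(-10) = (200 + 214) + 10 = 414 + 10 = 424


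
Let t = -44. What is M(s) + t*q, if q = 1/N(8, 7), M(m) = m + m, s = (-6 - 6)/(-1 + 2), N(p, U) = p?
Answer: -59/2 ≈ -29.500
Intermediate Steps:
s = -12 (s = -12/1 = -12*1 = -12)
M(m) = 2*m
q = ⅛ (q = 1/8 = ⅛ ≈ 0.12500)
M(s) + t*q = 2*(-12) - 44*⅛ = -24 - 11/2 = -59/2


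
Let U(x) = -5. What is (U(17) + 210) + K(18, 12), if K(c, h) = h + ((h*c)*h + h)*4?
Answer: 10633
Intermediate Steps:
K(c, h) = 5*h + 4*c*h² (K(c, h) = h + ((c*h)*h + h)*4 = h + (c*h² + h)*4 = h + (h + c*h²)*4 = h + (4*h + 4*c*h²) = 5*h + 4*c*h²)
(U(17) + 210) + K(18, 12) = (-5 + 210) + 12*(5 + 4*18*12) = 205 + 12*(5 + 864) = 205 + 12*869 = 205 + 10428 = 10633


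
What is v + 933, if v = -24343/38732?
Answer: 36112613/38732 ≈ 932.37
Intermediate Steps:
v = -24343/38732 (v = -24343*1/38732 = -24343/38732 ≈ -0.62850)
v + 933 = -24343/38732 + 933 = 36112613/38732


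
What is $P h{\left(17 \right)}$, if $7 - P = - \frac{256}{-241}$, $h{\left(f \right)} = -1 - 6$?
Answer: $- \frac{10017}{241} \approx -41.564$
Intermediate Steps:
$h{\left(f \right)} = -7$
$P = \frac{1431}{241}$ ($P = 7 - - \frac{256}{-241} = 7 - \left(-256\right) \left(- \frac{1}{241}\right) = 7 - \frac{256}{241} = \frac{1431}{241} \approx 5.9378$)
$P h{\left(17 \right)} = \frac{1431}{241} \left(-7\right) = - \frac{10017}{241}$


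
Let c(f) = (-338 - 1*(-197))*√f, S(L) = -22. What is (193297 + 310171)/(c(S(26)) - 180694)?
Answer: -45486823396/16325379509 + 35494494*I*√22/16325379509 ≈ -2.7863 + 0.010198*I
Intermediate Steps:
c(f) = -141*√f (c(f) = (-338 + 197)*√f = -141*√f)
(193297 + 310171)/(c(S(26)) - 180694) = (193297 + 310171)/(-141*I*√22 - 180694) = 503468/(-141*I*√22 - 180694) = 503468/(-180694 - 141*I*√22)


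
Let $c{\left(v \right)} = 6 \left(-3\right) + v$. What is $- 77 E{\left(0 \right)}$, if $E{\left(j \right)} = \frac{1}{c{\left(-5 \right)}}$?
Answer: $\frac{77}{23} \approx 3.3478$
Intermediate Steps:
$c{\left(v \right)} = -18 + v$
$E{\left(j \right)} = - \frac{1}{23}$ ($E{\left(j \right)} = \frac{1}{-18 - 5} = \frac{1}{-23} = - \frac{1}{23}$)
$- 77 E{\left(0 \right)} = \left(-77\right) \left(- \frac{1}{23}\right) = \frac{77}{23}$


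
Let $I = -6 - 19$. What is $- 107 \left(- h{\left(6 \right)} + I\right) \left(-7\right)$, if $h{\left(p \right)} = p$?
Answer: $-23219$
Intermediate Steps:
$I = -25$ ($I = -6 - 19 = -25$)
$- 107 \left(- h{\left(6 \right)} + I\right) \left(-7\right) = - 107 \left(\left(-1\right) 6 - 25\right) \left(-7\right) = - 107 \left(-6 - 25\right) \left(-7\right) = - 107 \left(\left(-31\right) \left(-7\right)\right) = \left(-107\right) 217 = -23219$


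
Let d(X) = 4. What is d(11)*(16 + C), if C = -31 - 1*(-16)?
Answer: 4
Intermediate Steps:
C = -15 (C = -31 + 16 = -15)
d(11)*(16 + C) = 4*(16 - 15) = 4*1 = 4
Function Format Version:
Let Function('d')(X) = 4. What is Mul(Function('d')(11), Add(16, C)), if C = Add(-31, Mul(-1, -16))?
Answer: 4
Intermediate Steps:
C = -15 (C = Add(-31, 16) = -15)
Mul(Function('d')(11), Add(16, C)) = Mul(4, Add(16, -15)) = Mul(4, 1) = 4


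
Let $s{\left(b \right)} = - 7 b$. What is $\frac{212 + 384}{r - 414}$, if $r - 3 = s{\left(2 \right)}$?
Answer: $- \frac{596}{425} \approx -1.4024$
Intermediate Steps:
$r = -11$ ($r = 3 - 14 = -11$)
$\frac{212 + 384}{r - 414} = \frac{212 + 384}{-11 - 414} = \frac{596}{-425} = 596 \left(- \frac{1}{425}\right) = - \frac{596}{425}$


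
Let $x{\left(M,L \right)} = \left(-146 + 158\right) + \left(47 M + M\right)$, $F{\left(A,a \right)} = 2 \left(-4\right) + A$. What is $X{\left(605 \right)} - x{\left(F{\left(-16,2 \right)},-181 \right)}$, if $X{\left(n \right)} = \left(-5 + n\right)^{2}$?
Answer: $361140$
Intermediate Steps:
$F{\left(A,a \right)} = -8 + A$
$x{\left(M,L \right)} = 12 + 48 M$
$X{\left(605 \right)} - x{\left(F{\left(-16,2 \right)},-181 \right)} = \left(-5 + 605\right)^{2} - \left(12 + 48 \left(-8 - 16\right)\right) = 600^{2} - \left(12 + 48 \left(-24\right)\right) = 360000 - \left(12 - 1152\right) = 360000 - -1140 = 360000 + 1140 = 361140$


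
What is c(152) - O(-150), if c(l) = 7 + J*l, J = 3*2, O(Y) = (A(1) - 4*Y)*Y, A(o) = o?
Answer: 91069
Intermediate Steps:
O(Y) = Y*(1 - 4*Y) (O(Y) = (1 - 4*Y)*Y = Y*(1 - 4*Y))
J = 6
c(l) = 7 + 6*l
c(152) - O(-150) = (7 + 6*152) - (-150)*(1 - 4*(-150)) = (7 + 912) - (-150)*(1 + 600) = 919 - (-150)*601 = 919 - 1*(-90150) = 919 + 90150 = 91069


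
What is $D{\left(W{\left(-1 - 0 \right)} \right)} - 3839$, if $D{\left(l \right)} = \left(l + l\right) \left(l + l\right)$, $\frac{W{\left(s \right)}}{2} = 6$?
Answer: $-3263$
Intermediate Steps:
$W{\left(s \right)} = 12$ ($W{\left(s \right)} = 2 \cdot 6 = 12$)
$D{\left(l \right)} = 4 l^{2}$ ($D{\left(l \right)} = 2 l 2 l = 4 l^{2}$)
$D{\left(W{\left(-1 - 0 \right)} \right)} - 3839 = 4 \cdot 12^{2} - 3839 = 4 \cdot 144 - 3839 = 576 - 3839 = -3263$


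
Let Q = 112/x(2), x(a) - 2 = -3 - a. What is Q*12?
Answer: -448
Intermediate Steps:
x(a) = -1 - a (x(a) = 2 + (-3 - a) = -1 - a)
Q = -112/3 (Q = 112/(-1 - 1*2) = 112/(-1 - 2) = 112/(-3) = 112*(-1/3) = -112/3 ≈ -37.333)
Q*12 = -112/3*12 = -448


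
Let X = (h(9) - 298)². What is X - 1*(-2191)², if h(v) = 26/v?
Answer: -381784625/81 ≈ -4.7134e+6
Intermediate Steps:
X = 7054336/81 (X = (26/9 - 298)² = (-2656/9)² = 7054336/81 ≈ 87091.)
X - 1*(-2191)² = 7054336/81 - 1*(-2191)² = 7054336/81 - 1*4800481 = 7054336/81 - 4800481 = -381784625/81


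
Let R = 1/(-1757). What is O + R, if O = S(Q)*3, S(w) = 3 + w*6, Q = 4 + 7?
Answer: 363698/1757 ≈ 207.00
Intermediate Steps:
Q = 11
S(w) = 3 + 6*w
O = 207 (O = (3 + 6*11)*3 = (3 + 66)*3 = 69*3 = 207)
R = -1/1757 ≈ -0.00056915
O + R = 207 - 1/1757 = 363698/1757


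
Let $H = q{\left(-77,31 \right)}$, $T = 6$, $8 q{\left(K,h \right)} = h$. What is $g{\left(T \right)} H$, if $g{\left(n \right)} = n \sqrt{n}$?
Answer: $\frac{93 \sqrt{6}}{4} \approx 56.951$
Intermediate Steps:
$q{\left(K,h \right)} = \frac{h}{8}$
$H = \frac{31}{8}$ ($H = \frac{1}{8} \cdot 31 = \frac{31}{8} \approx 3.875$)
$g{\left(n \right)} = n^{\frac{3}{2}}$
$g{\left(T \right)} H = 6^{\frac{3}{2}} \cdot \frac{31}{8} = 6 \sqrt{6} \cdot \frac{31}{8} = \frac{93 \sqrt{6}}{4}$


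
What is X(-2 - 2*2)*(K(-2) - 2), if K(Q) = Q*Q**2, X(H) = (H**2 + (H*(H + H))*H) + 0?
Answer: 3960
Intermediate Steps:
X(H) = H**2 + 2*H**3 (X(H) = (H**2 + (H*(2*H))*H) + 0 = (H**2 + (2*H**2)*H) + 0 = (H**2 + 2*H**3) + 0 = H**2 + 2*H**3)
K(Q) = Q**3
X(-2 - 2*2)*(K(-2) - 2) = ((-2 - 2*2)**2*(1 + 2*(-2 - 2*2)))*((-2)**3 - 2) = ((-2 - 4)**2*(1 + 2*(-2 - 4)))*(-8 - 2) = ((-6)**2*(1 + 2*(-6)))*(-10) = (36*(1 - 12))*(-10) = (36*(-11))*(-10) = -396*(-10) = 3960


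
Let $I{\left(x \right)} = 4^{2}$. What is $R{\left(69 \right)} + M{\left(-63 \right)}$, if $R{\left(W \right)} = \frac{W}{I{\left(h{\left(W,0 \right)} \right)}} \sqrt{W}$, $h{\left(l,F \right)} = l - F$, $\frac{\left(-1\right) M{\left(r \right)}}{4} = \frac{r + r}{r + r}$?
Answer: $-4 + \frac{69 \sqrt{69}}{16} \approx 31.822$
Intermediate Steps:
$M{\left(r \right)} = -4$ ($M{\left(r \right)} = - 4 \frac{r + r}{r + r} = - 4 \frac{2 r}{2 r} = - 4 \cdot 2 r \frac{1}{2 r} = \left(-4\right) 1 = -4$)
$I{\left(x \right)} = 16$
$R{\left(W \right)} = \frac{W^{\frac{3}{2}}}{16}$ ($R{\left(W \right)} = \frac{W}{16} \sqrt{W} = \frac{W^{\frac{3}{2}}}{16}$)
$R{\left(69 \right)} + M{\left(-63 \right)} = \frac{69^{\frac{3}{2}}}{16} - 4 = \frac{69 \sqrt{69}}{16} - 4 = -4 + \frac{69 \sqrt{69}}{16}$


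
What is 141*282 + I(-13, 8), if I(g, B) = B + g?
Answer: 39757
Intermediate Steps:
141*282 + I(-13, 8) = 141*282 + (8 - 13) = 39762 - 5 = 39757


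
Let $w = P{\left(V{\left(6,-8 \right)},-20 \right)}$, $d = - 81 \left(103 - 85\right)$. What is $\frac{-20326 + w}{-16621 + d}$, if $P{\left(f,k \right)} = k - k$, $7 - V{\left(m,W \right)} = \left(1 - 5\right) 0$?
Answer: $\frac{20326}{18079} \approx 1.1243$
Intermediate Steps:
$V{\left(m,W \right)} = 7$ ($V{\left(m,W \right)} = 7 - \left(1 - 5\right) 0 = 7 - \left(-4\right) 0 = 7 - 0 = 7 + 0 = 7$)
$d = -1458$ ($d = \left(-81\right) 18 = -1458$)
$P{\left(f,k \right)} = 0$
$w = 0$
$\frac{-20326 + w}{-16621 + d} = \frac{-20326 + 0}{-16621 - 1458} = - \frac{20326}{-18079} = \left(-20326\right) \left(- \frac{1}{18079}\right) = \frac{20326}{18079}$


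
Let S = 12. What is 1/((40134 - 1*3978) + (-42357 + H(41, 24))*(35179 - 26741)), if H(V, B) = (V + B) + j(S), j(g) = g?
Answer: -1/356722484 ≈ -2.8033e-9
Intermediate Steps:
H(V, B) = 12 + B + V (H(V, B) = (V + B) + 12 = (B + V) + 12 = 12 + B + V)
1/((40134 - 1*3978) + (-42357 + H(41, 24))*(35179 - 26741)) = 1/((40134 - 1*3978) + (-42357 + (12 + 24 + 41))*(35179 - 26741)) = 1/((40134 - 3978) + (-42357 + 77)*8438) = 1/(36156 - 42280*8438) = 1/(36156 - 356758640) = 1/(-356722484) = -1/356722484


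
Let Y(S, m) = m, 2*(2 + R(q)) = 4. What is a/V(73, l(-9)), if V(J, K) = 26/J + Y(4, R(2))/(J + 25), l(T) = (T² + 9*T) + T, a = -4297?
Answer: -313681/26 ≈ -12065.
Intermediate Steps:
R(q) = 0 (R(q) = -2 + (½)*4 = -2 + 2 = 0)
l(T) = T² + 10*T
V(J, K) = 26/J (V(J, K) = 26/J + 0/(J + 25) = 26/J + 0/(25 + J) = 26/J + 0 = 26/J)
a/V(73, l(-9)) = -4297/(26/73) = -4297/(26*(1/73)) = -4297/26/73 = -4297*73/26 = -313681/26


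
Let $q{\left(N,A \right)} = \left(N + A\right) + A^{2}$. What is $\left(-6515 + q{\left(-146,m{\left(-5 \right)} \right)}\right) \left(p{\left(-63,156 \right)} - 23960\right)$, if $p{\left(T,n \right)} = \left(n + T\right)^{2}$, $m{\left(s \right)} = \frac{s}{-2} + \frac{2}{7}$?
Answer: $\frac{19957720079}{196} \approx 1.0183 \cdot 10^{8}$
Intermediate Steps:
$m{\left(s \right)} = \frac{2}{7} - \frac{s}{2}$ ($m{\left(s \right)} = s \left(- \frac{1}{2}\right) + 2 \cdot \frac{1}{7} = - \frac{s}{2} + \frac{2}{7} = \frac{2}{7} - \frac{s}{2}$)
$p{\left(T,n \right)} = \left(T + n\right)^{2}$
$q{\left(N,A \right)} = A + N + A^{2}$ ($q{\left(N,A \right)} = \left(A + N\right) + A^{2} = A + N + A^{2}$)
$\left(-6515 + q{\left(-146,m{\left(-5 \right)} \right)}\right) \left(p{\left(-63,156 \right)} - 23960\right) = \left(-6515 + \left(\left(\frac{2}{7} - - \frac{5}{2}\right) - 146 + \left(\frac{2}{7} - - \frac{5}{2}\right)^{2}\right)\right) \left(\left(-63 + 156\right)^{2} - 23960\right) = \left(-6515 + \left(\left(\frac{2}{7} + \frac{5}{2}\right) - 146 + \left(\frac{2}{7} + \frac{5}{2}\right)^{2}\right)\right) \left(93^{2} - 23960\right) = \left(-6515 + \left(\frac{39}{14} - 146 + \left(\frac{39}{14}\right)^{2}\right)\right) \left(8649 - 23960\right) = \left(-6515 + \left(\frac{39}{14} - 146 + \frac{1521}{196}\right)\right) \left(-15311\right) = \left(-6515 - \frac{26549}{196}\right) \left(-15311\right) = \left(- \frac{1303489}{196}\right) \left(-15311\right) = \frac{19957720079}{196}$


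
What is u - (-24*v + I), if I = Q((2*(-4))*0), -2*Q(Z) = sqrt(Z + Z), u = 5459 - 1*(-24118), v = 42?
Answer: 30585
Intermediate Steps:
u = 29577 (u = 5459 + 24118 = 29577)
Q(Z) = -sqrt(2)*sqrt(Z)/2 (Q(Z) = -sqrt(Z + Z)/2 = -sqrt(2)*sqrt(Z)/2)
I = 0 (I = -sqrt(2)*sqrt((2*(-4))*0)/2 = -sqrt(2)*sqrt(-8*0)/2 = -sqrt(2)*sqrt(0)/2 = -1/2*sqrt(2)*0 = 0)
u - (-24*v + I) = 29577 - (-24*42 + 0) = 29577 - (-1008 + 0) = 29577 - 1*(-1008) = 29577 + 1008 = 30585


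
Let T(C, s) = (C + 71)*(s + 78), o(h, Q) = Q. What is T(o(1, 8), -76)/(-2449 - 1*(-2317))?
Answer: -79/66 ≈ -1.1970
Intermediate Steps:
T(C, s) = (71 + C)*(78 + s)
T(o(1, 8), -76)/(-2449 - 1*(-2317)) = (5538 + 71*(-76) + 78*8 + 8*(-76))/(-2449 - 1*(-2317)) = (5538 - 5396 + 624 - 608)/(-2449 + 2317) = 158/(-132) = 158*(-1/132) = -79/66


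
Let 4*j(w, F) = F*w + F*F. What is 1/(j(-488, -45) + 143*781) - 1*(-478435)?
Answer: 225207487899/470717 ≈ 4.7844e+5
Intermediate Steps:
j(w, F) = F²/4 + F*w/4 (j(w, F) = (F*w + F*F)/4 = (F*w + F²)/4 = (F² + F*w)/4 = F²/4 + F*w/4)
1/(j(-488, -45) + 143*781) - 1*(-478435) = 1/((¼)*(-45)*(-45 - 488) + 143*781) - 1*(-478435) = 1/((¼)*(-45)*(-533) + 111683) + 478435 = 1/(23985/4 + 111683) + 478435 = 1/(470717/4) + 478435 = 4/470717 + 478435 = 225207487899/470717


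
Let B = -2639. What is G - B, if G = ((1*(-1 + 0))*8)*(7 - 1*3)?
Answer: 2607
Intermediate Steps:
G = -32 (G = ((1*(-1))*8)*(7 - 3) = -1*8*4 = -8*4 = -32)
G - B = -32 - 1*(-2639) = -32 + 2639 = 2607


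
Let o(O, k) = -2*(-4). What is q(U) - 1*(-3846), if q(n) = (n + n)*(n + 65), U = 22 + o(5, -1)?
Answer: 9546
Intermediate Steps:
o(O, k) = 8
U = 30 (U = 22 + 8 = 30)
q(n) = 2*n*(65 + n) (q(n) = (2*n)*(65 + n) = 2*n*(65 + n))
q(U) - 1*(-3846) = 2*30*(65 + 30) - 1*(-3846) = 2*30*95 + 3846 = 5700 + 3846 = 9546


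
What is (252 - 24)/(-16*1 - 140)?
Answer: -19/13 ≈ -1.4615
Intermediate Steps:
(252 - 24)/(-16*1 - 140) = 228/(-16 - 140) = 228/(-156) = 228*(-1/156) = -19/13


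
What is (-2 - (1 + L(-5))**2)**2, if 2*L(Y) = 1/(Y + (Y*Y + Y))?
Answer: 7623121/810000 ≈ 9.4113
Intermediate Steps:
L(Y) = 1/(2*(Y**2 + 2*Y)) (L(Y) = 1/(2*(Y + (Y*Y + Y))) = 1/(2*(Y + (Y**2 + Y))) = 1/(2*(Y + (Y + Y**2))) = 1/(2*(Y**2 + 2*Y)))
(-2 - (1 + L(-5))**2)**2 = (-2 - (1 + (1/2)/(-5*(2 - 5)))**2)**2 = (-2 - (1 + (1/2)*(-1/5)/(-3))**2)**2 = (-2 - (1 + (1/2)*(-1/5)*(-1/3))**2)**2 = (-2 - (1 + 1/30)**2)**2 = (-2 - (31/30)**2)**2 = (-2 - 1*961/900)**2 = (-2 - 961/900)**2 = (-2761/900)**2 = 7623121/810000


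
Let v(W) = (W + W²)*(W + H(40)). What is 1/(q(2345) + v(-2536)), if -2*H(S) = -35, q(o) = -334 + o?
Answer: -1/16190830049 ≈ -6.1763e-11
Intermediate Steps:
H(S) = 35/2 (H(S) = -½*(-35) = 35/2)
v(W) = (35/2 + W)*(W + W²) (v(W) = (W + W²)*(W + 35/2) = (W + W²)*(35/2 + W) = (35/2 + W)*(W + W²))
1/(q(2345) + v(-2536)) = 1/((-334 + 2345) + (½)*(-2536)*(35 + 2*(-2536)² + 37*(-2536))) = 1/(2011 + (½)*(-2536)*(35 + 2*6431296 - 93832)) = 1/(2011 + (½)*(-2536)*(35 + 12862592 - 93832)) = 1/(2011 + (½)*(-2536)*12768795) = 1/(2011 - 16190832060) = 1/(-16190830049) = -1/16190830049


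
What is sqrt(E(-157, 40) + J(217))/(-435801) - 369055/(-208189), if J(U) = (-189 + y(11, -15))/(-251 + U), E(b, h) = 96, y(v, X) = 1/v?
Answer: 369055/208189 - sqrt(3551317)/81494787 ≈ 1.7727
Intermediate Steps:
J(U) = -2078/(11*(-251 + U)) (J(U) = (-189 + 1/11)/(-251 + U) = -2078/(11*(-251 + U)))
sqrt(E(-157, 40) + J(217))/(-435801) - 369055/(-208189) = sqrt(96 - 2078/(-2761 + 11*217))/(-435801) - 369055/(-208189) = sqrt(96 - 2078/(-2761 + 2387))*(-1/435801) - 369055*(-1/208189) = sqrt(96 - 2078/(-374))*(-1/435801) + 369055/208189 = sqrt(96 - 2078*(-1/374))*(-1/435801) + 369055/208189 = sqrt(96 + 1039/187)*(-1/435801) + 369055/208189 = sqrt(18991/187)*(-1/435801) + 369055/208189 = (sqrt(3551317)/187)*(-1/435801) + 369055/208189 = -sqrt(3551317)/81494787 + 369055/208189 = 369055/208189 - sqrt(3551317)/81494787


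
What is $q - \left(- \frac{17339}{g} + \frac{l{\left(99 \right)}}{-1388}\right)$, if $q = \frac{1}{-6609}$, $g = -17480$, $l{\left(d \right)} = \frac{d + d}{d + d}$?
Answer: $- \frac{39741111727}{40087286040} \approx -0.99136$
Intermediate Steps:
$l{\left(d \right)} = 1$ ($l{\left(d \right)} = \frac{2 d}{2 d} = 2 d \frac{1}{2 d} = 1$)
$q = - \frac{1}{6609} \approx -0.00015131$
$q - \left(- \frac{17339}{g} + \frac{l{\left(99 \right)}}{-1388}\right) = - \frac{1}{6609} - \left(- \frac{17339}{-17480} + 1 \frac{1}{-1388}\right) = - \frac{1}{6609} - \left(\left(-17339\right) \left(- \frac{1}{17480}\right) + 1 \left(- \frac{1}{1388}\right)\right) = - \frac{1}{6609} - \left(\frac{17339}{17480} - \frac{1}{1388}\right) = - \frac{1}{6609} - \frac{6012263}{6065560} = - \frac{39741111727}{40087286040}$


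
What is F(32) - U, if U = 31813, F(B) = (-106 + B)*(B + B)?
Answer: -36549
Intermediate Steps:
F(B) = 2*B*(-106 + B) (F(B) = (-106 + B)*(2*B) = 2*B*(-106 + B))
F(32) - U = 2*32*(-106 + 32) - 1*31813 = 2*32*(-74) - 31813 = -4736 - 31813 = -36549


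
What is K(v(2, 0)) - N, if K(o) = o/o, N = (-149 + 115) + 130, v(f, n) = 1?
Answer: -95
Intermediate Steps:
N = 96 (N = -34 + 130 = 96)
K(o) = 1
K(v(2, 0)) - N = 1 - 1*96 = 1 - 96 = -95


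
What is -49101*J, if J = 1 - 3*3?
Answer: 392808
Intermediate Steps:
J = -8 (J = 1 - 9 = -8)
-49101*J = -49101*(-8) = 392808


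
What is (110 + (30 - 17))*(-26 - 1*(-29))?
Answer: 369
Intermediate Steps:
(110 + (30 - 17))*(-26 - 1*(-29)) = (110 + 13)*(-26 + 29) = 123*3 = 369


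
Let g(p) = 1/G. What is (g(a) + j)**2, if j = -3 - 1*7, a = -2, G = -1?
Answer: 121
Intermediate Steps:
g(p) = -1 (g(p) = 1/(-1) = -1)
j = -10 (j = -3 - 7 = -10)
(g(a) + j)**2 = (-1 - 10)**2 = (-11)**2 = 121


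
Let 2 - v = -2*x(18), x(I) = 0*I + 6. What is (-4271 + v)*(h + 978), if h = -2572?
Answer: 6785658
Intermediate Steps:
x(I) = 6 (x(I) = 0 + 6 = 6)
v = 14 (v = 2 - (-2)*6 = 2 - 1*(-12) = 2 + 12 = 14)
(-4271 + v)*(h + 978) = (-4271 + 14)*(-2572 + 978) = -4257*(-1594) = 6785658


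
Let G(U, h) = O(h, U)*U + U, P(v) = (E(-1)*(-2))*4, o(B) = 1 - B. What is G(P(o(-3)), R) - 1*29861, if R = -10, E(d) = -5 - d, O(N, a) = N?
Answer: -30149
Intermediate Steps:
P(v) = 32 (P(v) = ((-5 - 1*(-1))*(-2))*4 = ((-5 + 1)*(-2))*4 = -4*(-2)*4 = 8*4 = 32)
G(U, h) = U + U*h (G(U, h) = h*U + U = U*h + U = U + U*h)
G(P(o(-3)), R) - 1*29861 = 32*(1 - 10) - 1*29861 = 32*(-9) - 29861 = -288 - 29861 = -30149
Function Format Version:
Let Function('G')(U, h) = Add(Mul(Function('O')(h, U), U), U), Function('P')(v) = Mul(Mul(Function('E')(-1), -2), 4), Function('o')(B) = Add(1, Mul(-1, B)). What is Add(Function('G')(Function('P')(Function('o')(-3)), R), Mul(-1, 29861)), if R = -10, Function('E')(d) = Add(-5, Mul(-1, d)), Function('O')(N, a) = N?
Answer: -30149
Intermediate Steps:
Function('P')(v) = 32 (Function('P')(v) = Mul(Mul(Add(-5, Mul(-1, -1)), -2), 4) = Mul(Mul(Add(-5, 1), -2), 4) = Mul(Mul(-4, -2), 4) = Mul(8, 4) = 32)
Function('G')(U, h) = Add(U, Mul(U, h)) (Function('G')(U, h) = Add(Mul(h, U), U) = Add(Mul(U, h), U) = Add(U, Mul(U, h)))
Add(Function('G')(Function('P')(Function('o')(-3)), R), Mul(-1, 29861)) = Add(Mul(32, Add(1, -10)), Mul(-1, 29861)) = Add(Mul(32, -9), -29861) = Add(-288, -29861) = -30149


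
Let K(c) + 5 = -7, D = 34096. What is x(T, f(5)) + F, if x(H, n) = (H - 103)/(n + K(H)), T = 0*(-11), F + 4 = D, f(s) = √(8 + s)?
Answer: 4467288/131 + 103*√13/131 ≈ 34104.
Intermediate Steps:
F = 34092 (F = -4 + 34096 = 34092)
K(c) = -12 (K(c) = -5 - 7 = -12)
T = 0
x(H, n) = (-103 + H)/(-12 + n) (x(H, n) = (H - 103)/(n - 12) = (-103 + H)/(-12 + n))
x(T, f(5)) + F = (-103 + 0)/(-12 + √(8 + 5)) + 34092 = -103/(-12 + √13) + 34092 = 34092 - 103/(-12 + √13)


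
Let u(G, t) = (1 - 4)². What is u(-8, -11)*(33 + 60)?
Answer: 837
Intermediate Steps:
u(G, t) = 9 (u(G, t) = (-3)² = 9)
u(-8, -11)*(33 + 60) = 9*(33 + 60) = 9*93 = 837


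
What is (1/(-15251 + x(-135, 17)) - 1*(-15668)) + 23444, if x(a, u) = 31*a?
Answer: 760180831/19436 ≈ 39112.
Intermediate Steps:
(1/(-15251 + x(-135, 17)) - 1*(-15668)) + 23444 = (1/(-15251 + 31*(-135)) - 1*(-15668)) + 23444 = (1/(-15251 - 4185) + 15668) + 23444 = (1/(-19436) + 15668) + 23444 = (-1/19436 + 15668) + 23444 = 304523247/19436 + 23444 = 760180831/19436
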